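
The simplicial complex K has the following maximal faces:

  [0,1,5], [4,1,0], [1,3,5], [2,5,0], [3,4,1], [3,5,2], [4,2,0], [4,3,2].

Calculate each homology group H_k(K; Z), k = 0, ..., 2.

H_0 ≅ Z,  H_1 = 0,  H_2 ≅ Z.

We work with the vertex ordering 0 < 1 < 2 < 3 < 4 < 5. The simplices of K, each written with vertices in increasing order, are:

  0-simplices (6): [0], [1], [2], [3], [4], [5]
  1-simplices (12): [0,1], [0,2], [0,4], [0,5], [1,3], [1,4], [1,5], [2,3], [2,4], [2,5], [3,4], [3,5]
  2-simplices (8): [0,1,4], [0,1,5], [0,2,4], [0,2,5], [1,3,4], [1,3,5], [2,3,4], [2,3,5]

Hence C_0 ≅ Z^6, C_1 ≅ Z^12, C_2 ≅ Z^8.

The boundary map ∂_1: C_1 → C_0 sends each edge [p,q] (with p < q) to q − p. For instance
  ∂[2,5] = [5] − [2].
This gives a 6×12 integer matrix of rank 5; reducing to Smith normal form yields diagonal entries (1,1,1,1,1).

∂_2: C_2 → C_1 maps a triangle to the signed sum of its edges. For instance
  ∂[0,2,4] = [2,4] − [0,4] + [0,2],
  ∂[0,1,5] = [1,5] − [0,5] + [0,1].
This gives a 12×8 integer matrix of rank 7; reducing to Smith normal form yields diagonal entries (1,1,1,1,1,1,1).

From H_k ≅ ker(∂_k) / im(∂_{k+1}) we obtain:

  H_0: rank C_0 − rank ∂_1 = 6 − 5 = 1, and the invariant factors of ∂_1 are all 1, so H_0 ≅ Z.
  H_1: rank ker ∂_1 − rank ∂_2 = (12 − 5) − 7 = 0, and the invariant factors of ∂_2 are all 1, so H_1 ≅ 0.
  H_2: rank ker ∂_2 − rank ∂_3 = (8 − 7) − 0 = 1, and there is no ∂_3, so H_2 ≅ Z.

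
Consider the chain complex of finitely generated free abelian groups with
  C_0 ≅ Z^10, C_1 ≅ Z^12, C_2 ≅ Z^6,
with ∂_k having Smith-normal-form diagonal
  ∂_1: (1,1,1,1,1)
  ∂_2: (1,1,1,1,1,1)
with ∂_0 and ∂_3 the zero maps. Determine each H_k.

H_0: b_0 = 10 − 0 − 5 = 5; torsion from ∂_1 factors > 1: none. So H_0 ≅ Z^5.
H_1: b_1 = 12 − 5 − 6 = 1; torsion from ∂_2 factors > 1: none. So H_1 ≅ Z.
H_2: b_2 = 6 − 6 − 0 = 0; torsion from ∂_3 factors > 1: none. So H_2 ≅ 0.

H_0 ≅ Z^5,  H_1 ≅ Z,  H_2 = 0.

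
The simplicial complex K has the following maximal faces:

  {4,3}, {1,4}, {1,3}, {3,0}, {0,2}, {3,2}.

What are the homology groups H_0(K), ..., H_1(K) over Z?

Fix the vertex order 0 < 1 < 2 < 3 < 4 and write every simplex with vertices in increasing order. Then dim K = 1 and the simplices of K are:

  0-simplices (5): [0], [1], [2], [3], [4]
  1-simplices (6): [0,2], [0,3], [1,3], [1,4], [2,3], [3,4]

so the chain groups are C_0 ≅ Z^5, C_1 ≅ Z^6.

The boundary map ∂_1: C_1 → C_0 sends each edge [p,q] (with p < q) to q − p. For instance
  ∂[0,2] = [2] − [0].
The resulting 5×6 matrix has rank 4, and its Smith normal form has invariant factors (1,1,1,1).

Reading off H_k = ker ∂_k / im ∂_{k+1}:

  H_0: rank C_0 − rank ∂_1 = 5 − 4 = 1, and the invariant factors of ∂_1 are all 1, so H_0 = Z.
  H_1: rank ker ∂_1 − rank ∂_2 = (6 − 4) − 0 = 2, and there is no ∂_2, so H_1 = Z^2.

As a check, the Euler characteristic is 5 − 6 = -1, which agrees with 1 − 2 = -1.

H_0 ≅ Z,  H_1 ≅ Z^2.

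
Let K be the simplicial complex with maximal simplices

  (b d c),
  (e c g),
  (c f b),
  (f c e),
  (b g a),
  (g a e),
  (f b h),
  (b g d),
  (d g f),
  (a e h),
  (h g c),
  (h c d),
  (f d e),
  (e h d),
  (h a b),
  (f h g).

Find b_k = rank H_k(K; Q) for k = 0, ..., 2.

b_0 = 1, b_1 = 2, b_2 = 1.

K has 8 vertices, 24 edges, 16 triangles.
rank ∂_0 = 0, rank ∂_1 = 7 ⇒ b_0 = 8 − 0 − 7 = 1; all invariant factors of ∂_1 are 1 so no torsion. So H_0 = Z.
rank ∂_1 = 7, rank ∂_2 = 15 ⇒ b_1 = 24 − 7 − 15 = 2; all invariant factors of ∂_2 are 1 so no torsion. So H_1 = Z^2.
rank ∂_2 = 15, rank ∂_3 = 0 ⇒ b_2 = 16 − 15 − 0 = 1. So H_2 = Z.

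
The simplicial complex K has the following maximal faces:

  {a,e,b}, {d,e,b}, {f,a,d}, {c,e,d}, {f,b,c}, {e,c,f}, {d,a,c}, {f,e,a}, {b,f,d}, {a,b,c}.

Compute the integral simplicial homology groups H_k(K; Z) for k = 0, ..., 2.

H_0 ≅ Z,  H_1 ≅ Z/2,  H_2 = 0.

K has 6 vertices, 15 edges, 10 triangles.
rank ∂_0 = 0, rank ∂_1 = 5 ⇒ b_0 = 6 − 0 − 5 = 1; all invariant factors of ∂_1 are 1 so no torsion. So H_0 ≅ Z.
rank ∂_1 = 5, rank ∂_2 = 10 ⇒ b_1 = 15 − 5 − 10 = 0; ∂_2 has invariant factor(s) [2] giving torsion. So H_1 ≅ Z/2.
rank ∂_2 = 10, rank ∂_3 = 0 ⇒ b_2 = 10 − 10 − 0 = 0. So H_2 ≅ 0.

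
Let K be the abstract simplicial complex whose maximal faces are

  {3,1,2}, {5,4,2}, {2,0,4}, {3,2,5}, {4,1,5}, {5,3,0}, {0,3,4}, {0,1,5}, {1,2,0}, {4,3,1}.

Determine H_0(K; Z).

H_0 ≅ Z.

Order the vertices as 0 < 1 < 2 < 3 < 4 < 5. Listing each simplex with vertices in this order, K has dimension 2 with simplices:

  0-simplices (6): [0], [1], [2], [3], [4], [5]
  1-simplices (15): [0,1], [0,2], [0,3], [0,4], [0,5], [1,2], [1,3], [1,4], [1,5], [2,3], [2,4], [2,5], [3,4], [3,5], [4,5]
  2-simplices (10): [0,1,2], [0,1,5], [0,2,4], [0,3,4], [0,3,5], [1,2,3], [1,3,4], [1,4,5], [2,3,5], [2,4,5]

giving chain groups C_0 ≅ Z^6, C_1 ≅ Z^15, C_2 ≅ Z^10.

∂_1: C_1 → C_0 sends each edge [p,q] (with p < q) to q − p. For instance
  ∂[0,1] = [1] − [0].
The 6×15 boundary matrix has rank 5 and Smith normal form diag(1,1,1,1,1).

The boundary map ∂_2: C_2 → C_1 sends each 2-simplex [p,q,r] to [q,r] − [p,r] + [p,q]. For instance
  ∂[0,3,5] = [3,5] − [0,5] + [0,3],
  ∂[2,4,5] = [4,5] − [2,5] + [2,4].
The 15×10 boundary matrix has rank 10 and Smith normal form diag(1,1,1,1,1,1,1,1,1,2).

From H_k ≅ ker(∂_k) / im(∂_{k+1}) we obtain:

  H_0: rank C_0 − rank ∂_1 = 6 − 5 = 1, and the invariant factors of ∂_1 are all 1, so H_0 ≅ Z.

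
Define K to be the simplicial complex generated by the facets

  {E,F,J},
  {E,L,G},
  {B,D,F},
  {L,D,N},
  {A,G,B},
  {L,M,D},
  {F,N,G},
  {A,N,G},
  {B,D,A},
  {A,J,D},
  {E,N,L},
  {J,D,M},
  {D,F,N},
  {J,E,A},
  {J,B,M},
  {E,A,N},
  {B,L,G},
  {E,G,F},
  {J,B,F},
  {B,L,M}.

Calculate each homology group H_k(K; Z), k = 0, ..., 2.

H_0 = Z,  H_1 = Z ⊕ Z/2Z,  H_2 = 0.

K has 10 vertices, 30 edges, 20 triangles.
rank ∂_0 = 0, rank ∂_1 = 9 ⇒ b_0 = 10 − 0 − 9 = 1; all invariant factors of ∂_1 are 1 so no torsion. So H_0 = Z.
rank ∂_1 = 9, rank ∂_2 = 20 ⇒ b_1 = 30 − 9 − 20 = 1; ∂_2 has invariant factor(s) [2] giving torsion. So H_1 = Z ⊕ Z/2Z.
rank ∂_2 = 20, rank ∂_3 = 0 ⇒ b_2 = 20 − 20 − 0 = 0. So H_2 = 0.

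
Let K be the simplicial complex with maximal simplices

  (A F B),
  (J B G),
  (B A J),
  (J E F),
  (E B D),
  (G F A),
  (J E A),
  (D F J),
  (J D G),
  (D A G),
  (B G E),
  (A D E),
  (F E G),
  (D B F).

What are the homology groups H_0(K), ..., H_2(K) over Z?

H_0 = Z,  H_1 = Z^2,  H_2 = Z.

Take the total order A < B < D < E < F < G < J on the vertex set. Then K (dimension 2) consists of the simplices:

  0-simplices (7): A, B, D, E, F, G, J
  1-simplices (21): AB, AD, AE, AF, AG, AJ, BD, BE, BF, BG, BJ, DE, DF, DG, DJ, EF, EG, EJ, FG, FJ, GJ
  2-simplices (14): ABF, ABJ, ADE, ADG, AEJ, AFG, BDE, BDF, BEG, BGJ, DFJ, DGJ, EFG, EFJ

so the chain groups are C_0 ≅ Z^7, C_1 ≅ Z^21, C_2 ≅ Z^14.

∂_1: C_1 → C_0 maps an edge to its endpoints' difference, ∂[p,q] = q − p. For instance
  ∂DE = E − D.
The 7×21 boundary matrix has rank 6 and Smith normal form diag(1,1,1,1,1,1).

∂_2: C_2 → C_1 sends each 2-simplex [p,q,r] to [q,r] − [p,r] + [p,q]. For instance
  ∂BDE = DE − BE + BD,
  ∂BDF = DF − BF + BD.
As a 21×14 matrix over Z this has rank 13, with invariant factors (1,1,1,1,1,1,1,1,1,1,1,1,1).

Computing H_k = (kernel of ∂_k) / (image of ∂_{k+1}):

  H_0: rank C_0 − rank ∂_1 = 7 − 6 = 1, and the invariant factors of ∂_1 are all 1, so H_0 = Z.
  H_1: rank ker ∂_1 − rank ∂_2 = (21 − 6) − 13 = 2, and the invariant factors of ∂_2 are all 1, so H_1 = Z^2.
  H_2: rank ker ∂_2 − rank ∂_3 = (14 − 13) − 0 = 1, and there is no ∂_3, so H_2 = Z.

As a check, the Euler characteristic is 7 − 21 + 14 = 0, which agrees with 1 − 2 + 1 = 0.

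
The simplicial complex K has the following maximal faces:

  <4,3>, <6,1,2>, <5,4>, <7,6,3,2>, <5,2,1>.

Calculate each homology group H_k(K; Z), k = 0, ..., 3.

H_0 = Z,  H_1 = Z,  H_2 = 0,  H_3 = 0.

Fix the vertex order 1 < 2 < 3 < 4 < 5 < 6 < 7 and write every simplex with vertices in increasing order. Then dim K = 3 and the simplices of K are:

  0-simplices (7): [1], [2], [3], [4], [5], [6], [7]
  1-simplices (12): [1,2], [1,5], [1,6], [2,3], [2,5], [2,6], [2,7], [3,4], [3,6], [3,7], [4,5], [6,7]
  2-simplices (6): [1,2,5], [1,2,6], [2,3,6], [2,3,7], [2,6,7], [3,6,7]
  3-simplices (1): [2,3,6,7]

Hence C_0 ≅ Z^7, C_1 ≅ Z^12, C_2 ≅ Z^6, C_3 ≅ Z^1.

Boundary ∂_1: C_1 → C_0 maps an edge to its endpoints' difference, ∂[p,q] = q − p.
This gives a 7×12 integer matrix of rank 6; reducing to Smith normal form yields diagonal entries (1,1,1,1,1,1).

Boundary ∂_2: C_2 → C_1 sends each 2-simplex [p,q,r] to [q,r] − [p,r] + [p,q]. For instance
  ∂[1,2,6] = [2,6] − [1,6] + [1,2],
  ∂[1,2,5] = [2,5] − [1,5] + [1,2].
The 12×6 boundary matrix has rank 5 and Smith normal form diag(1,1,1,1,1).

The boundary map ∂_3: C_3 → C_2 sends each 3-simplex σ to the alternating sum Σ_i (−1)^i (σ with its i-th vertex removed). For instance
  ∂[2,3,6,7] = [3,6,7] − [2,6,7] + [2,3,7] − [2,3,6].
The 6×1 boundary matrix has rank 1 and Smith normal form diag(1).

From H_k ≅ ker(∂_k) / im(∂_{k+1}) we obtain:

  H_0: rank C_0 − rank ∂_1 = 7 − 6 = 1, and the invariant factors of ∂_1 are all 1, so H_0 = Z.
  H_1: rank ker ∂_1 − rank ∂_2 = (12 − 6) − 5 = 1, and the invariant factors of ∂_2 are all 1, so H_1 = Z.
  H_2: rank ker ∂_2 − rank ∂_3 = (6 − 5) − 1 = 0, and the invariant factors of ∂_3 are all 1, so H_2 = 0.
  H_3: rank ker ∂_3 − rank ∂_4 = (1 − 1) − 0 = 0, and there is no ∂_4, so H_3 = 0.

As a check, the Euler characteristic is 7 − 12 + 6 − 1 = 0, which agrees with 1 − 1 + 0 − 0 = 0.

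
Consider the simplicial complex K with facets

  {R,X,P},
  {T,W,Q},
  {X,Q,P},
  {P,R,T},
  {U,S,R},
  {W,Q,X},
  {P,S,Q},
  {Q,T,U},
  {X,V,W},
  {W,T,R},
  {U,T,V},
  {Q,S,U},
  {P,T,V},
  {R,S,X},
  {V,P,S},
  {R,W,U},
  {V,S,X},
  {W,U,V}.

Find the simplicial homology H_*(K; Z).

Fix the vertex order P < Q < R < S < T < U < V < W < X and write every simplex with vertices in increasing order. Then dim K = 2 and the simplices of K are:

  0-simplices (9): P, Q, R, S, T, U, V, W, X
  1-simplices (27): PQ, PR, PS, PT, PV, PX, QS, QT, QU, QW, QX, RS, RT, RU, RW, RX, SU, SV, SX, TU, TV, TW, UV, UW, VW, VX, WX
  2-simplices (18): PQS, PQX, PRT, PRX, PSV, PTV, QSU, QTU, QTW, QWX, RSU, RSX, RTW, RUW, SVX, TUV, UVW, VWX

so the chain groups are C_0 ≅ Z^9, C_1 ≅ Z^27, C_2 ≅ Z^18.

Boundary ∂_1: C_1 → C_0 sends each edge [p,q] (with p < q) to q − p. For instance
  ∂TU = U − T.
This gives a 9×27 integer matrix of rank 8; reducing to Smith normal form yields diagonal entries (1,1,1,1,1,1,1,1).

∂_2: C_2 → C_1 acts by ∂[p,q,r] = [q,r] − [p,r] + [p,q]. For instance
  ∂UVW = VW − UW + UV,
  ∂TUV = UV − TV + TU.
This gives a 27×18 integer matrix of rank 18; reducing to Smith normal form yields diagonal entries (1,1,1,1,1,1,1,1,1,1,1,1,1,1,1,1,1,2).

Now H_k = ker ∂_k / im ∂_{k+1}, so:

  H_0: rank C_0 − rank ∂_1 = 9 − 8 = 1, and the invariant factors of ∂_1 are all 1, so H_0 ≅ Z.
  H_1: rank ker ∂_1 − rank ∂_2 = (27 − 8) − 18 = 1, and ∂_2 has invariant factor 2 > 1, so H_1 ≅ Z ⊕ Z_2.
  H_2: rank ker ∂_2 − rank ∂_3 = (18 − 18) − 0 = 0, and there is no ∂_3, so H_2 ≅ 0.

H_0 = Z,  H_1 = Z ⊕ Z_2,  H_2 = 0.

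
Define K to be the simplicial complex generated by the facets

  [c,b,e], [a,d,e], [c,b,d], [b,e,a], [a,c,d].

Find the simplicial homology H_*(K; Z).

Take the total order a < b < c < d < e on the vertex set. Then K (dimension 2) consists of the simplices:

  0-simplices (5): a, b, c, d, e
  1-simplices (10): ab, ac, ad, ae, bc, bd, be, cd, ce, de
  2-simplices (5): abe, acd, ade, bcd, bce

giving chain groups C_0 ≅ Z^5, C_1 ≅ Z^10, C_2 ≅ Z^5.

Boundary ∂_1: C_1 → C_0 is given by ∂[p,q] = [q] − [p]. For instance
  ∂de = e − d.
This gives a 5×10 integer matrix of rank 4; reducing to Smith normal form yields diagonal entries (1,1,1,1).

Boundary ∂_2: C_2 → C_1 maps a triangle to the signed sum of its edges. For instance
  ∂acd = cd − ad + ac,
  ∂bce = ce − be + bc.
As a 10×5 matrix over Z this has rank 5, with invariant factors (1,1,1,1,1).

Reading off H_k = ker ∂_k / im ∂_{k+1}:

  H_0: rank C_0 − rank ∂_1 = 5 − 4 = 1, and the invariant factors of ∂_1 are all 1, so H_0 ≅ Z.
  H_1: rank ker ∂_1 − rank ∂_2 = (10 − 4) − 5 = 1, and the invariant factors of ∂_2 are all 1, so H_1 ≅ Z.
  H_2: rank ker ∂_2 − rank ∂_3 = (5 − 5) − 0 = 0, and there is no ∂_3, so H_2 ≅ 0.

As a check, the Euler characteristic is 5 − 10 + 5 = 0, which agrees with 1 − 1 + 0 = 0.

H_0 = Z,  H_1 = Z,  H_2 = 0.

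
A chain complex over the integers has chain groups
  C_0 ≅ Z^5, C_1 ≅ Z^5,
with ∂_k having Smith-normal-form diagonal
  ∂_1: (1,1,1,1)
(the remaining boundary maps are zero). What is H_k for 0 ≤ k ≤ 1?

H_0 ≅ Z,  H_1 ≅ Z.

H_0: b_0 = 5 − 0 − 4 = 1; torsion from ∂_1 factors > 1: none. So H_0 ≅ Z.
H_1: b_1 = 5 − 4 − 0 = 1; torsion from ∂_2 factors > 1: none. So H_1 ≅ Z.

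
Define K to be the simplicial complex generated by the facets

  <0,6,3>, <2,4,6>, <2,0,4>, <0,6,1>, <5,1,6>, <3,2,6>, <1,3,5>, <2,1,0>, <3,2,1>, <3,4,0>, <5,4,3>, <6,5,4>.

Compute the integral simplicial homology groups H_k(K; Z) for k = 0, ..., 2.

We work with the vertex ordering 0 < 1 < 2 < 3 < 4 < 5 < 6. The simplices of K, each written with vertices in increasing order, are:

  0-simplices (7): [0], [1], [2], [3], [4], [5], [6]
  1-simplices (18): [0,1], [0,2], [0,3], [0,4], [0,6], [1,2], [1,3], [1,5], [1,6], [2,3], [2,4], [2,6], [3,4], [3,5], [3,6], [4,5], [4,6], [5,6]
  2-simplices (12): [0,1,2], [0,1,6], [0,2,4], [0,3,4], [0,3,6], [1,2,3], [1,3,5], [1,5,6], [2,3,6], [2,4,6], [3,4,5], [4,5,6]

giving chain groups C_0 ≅ Z^7, C_1 ≅ Z^18, C_2 ≅ Z^12.

Boundary ∂_1: C_1 → C_0 maps an edge to its endpoints' difference, ∂[p,q] = q − p. For instance
  ∂[0,3] = [3] − [0].
The resulting 7×18 matrix has rank 6, and its Smith normal form has invariant factors (1,1,1,1,1,1).

∂_2: C_2 → C_1 maps a triangle to the signed sum of its edges. For instance
  ∂[0,3,6] = [3,6] − [0,6] + [0,3],
  ∂[4,5,6] = [5,6] − [4,6] + [4,5].
The 18×12 boundary matrix has rank 12 and Smith normal form diag(1,1,1,1,1,1,1,1,1,1,1,2).

Computing H_k = (kernel of ∂_k) / (image of ∂_{k+1}):

  H_0: rank C_0 − rank ∂_1 = 7 − 6 = 1, and the invariant factors of ∂_1 are all 1, so H_0 ≅ Z.
  H_1: rank ker ∂_1 − rank ∂_2 = (18 − 6) − 12 = 0, and ∂_2 has invariant factor 2 > 1, so H_1 ≅ Z/2.
  H_2: rank ker ∂_2 − rank ∂_3 = (12 − 12) − 0 = 0, and there is no ∂_3, so H_2 ≅ 0.

As a check, the Euler characteristic is 7 − 18 + 12 = 1, which agrees with 1 − 0 + 0 = 1.

H_0 = Z,  H_1 = Z/2,  H_2 = 0.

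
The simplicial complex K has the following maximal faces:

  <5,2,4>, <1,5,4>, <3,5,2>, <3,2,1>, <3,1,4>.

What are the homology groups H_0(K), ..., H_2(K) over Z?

We work with the vertex ordering 1 < 2 < 3 < 4 < 5. The simplices of K, each written with vertices in increasing order, are:

  0-simplices (5): [1], [2], [3], [4], [5]
  1-simplices (10): [1,2], [1,3], [1,4], [1,5], [2,3], [2,4], [2,5], [3,4], [3,5], [4,5]
  2-simplices (5): [1,2,3], [1,3,4], [1,4,5], [2,3,5], [2,4,5]

so the chain groups are C_0 ≅ Z^5, C_1 ≅ Z^10, C_2 ≅ Z^5.

Boundary ∂_1: C_1 → C_0 sends each edge [p,q] (with p < q) to q − p. For instance
  ∂[1,4] = [4] − [1].
The 5×10 boundary matrix has rank 4 and Smith normal form diag(1,1,1,1).

∂_2: C_2 → C_1 acts by ∂[p,q,r] = [q,r] − [p,r] + [p,q]. For instance
  ∂[2,3,5] = [3,5] − [2,5] + [2,3],
  ∂[1,4,5] = [4,5] − [1,5] + [1,4].
The 10×5 boundary matrix has rank 5 and Smith normal form diag(1,1,1,1,1).

From H_k ≅ ker(∂_k) / im(∂_{k+1}) we obtain:

  H_0: rank C_0 − rank ∂_1 = 5 − 4 = 1, and the invariant factors of ∂_1 are all 1, so H_0 = Z.
  H_1: rank ker ∂_1 − rank ∂_2 = (10 − 4) − 5 = 1, and the invariant factors of ∂_2 are all 1, so H_1 = Z.
  H_2: rank ker ∂_2 − rank ∂_3 = (5 − 5) − 0 = 0, and there is no ∂_3, so H_2 = 0.

As a check, the Euler characteristic is 5 − 10 + 5 = 0, which agrees with 1 − 1 + 0 = 0.
(K is a triangulation of the Möbius band.)

H_0 = Z,  H_1 = Z,  H_2 = 0.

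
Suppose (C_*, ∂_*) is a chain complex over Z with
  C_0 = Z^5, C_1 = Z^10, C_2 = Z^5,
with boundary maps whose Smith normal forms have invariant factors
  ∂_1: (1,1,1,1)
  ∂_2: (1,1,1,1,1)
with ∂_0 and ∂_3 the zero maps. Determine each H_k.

H_0: b_0 = 5 − 0 − 4 = 1; torsion from ∂_1 factors > 1: none. So H_0 = Z.
H_1: b_1 = 10 − 4 − 5 = 1; torsion from ∂_2 factors > 1: none. So H_1 = Z.
H_2: b_2 = 5 − 5 − 0 = 0; torsion from ∂_3 factors > 1: none. So H_2 = 0.

H_0 = Z,  H_1 = Z,  H_2 = 0.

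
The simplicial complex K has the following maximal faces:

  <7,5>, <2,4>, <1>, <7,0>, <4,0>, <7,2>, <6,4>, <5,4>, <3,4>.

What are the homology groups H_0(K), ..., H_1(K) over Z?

H_0 ≅ Z^2,  H_1 ≅ Z^2.

Take the total order 0 < 1 < 2 < 3 < 4 < 5 < 6 < 7 on the vertex set. Then K (dimension 1) consists of the simplices:

  0-simplices (8): [0], [1], [2], [3], [4], [5], [6], [7]
  1-simplices (8): [0,4], [0,7], [2,4], [2,7], [3,4], [4,5], [4,6], [5,7]

so the chain groups are C_0 ≅ Z^8, C_1 ≅ Z^8.

Boundary ∂_1: C_1 → C_0 maps an edge to its endpoints' difference, ∂[p,q] = q − p. For instance
  ∂[5,7] = [7] − [5].
The resulting 8×8 matrix has rank 6, and its Smith normal form has invariant factors (1,1,1,1,1,1).

From H_k ≅ ker(∂_k) / im(∂_{k+1}) we obtain:

  H_0: rank C_0 − rank ∂_1 = 8 − 6 = 2, and the invariant factors of ∂_1 are all 1, so H_0 ≅ Z^2.
  H_1: rank ker ∂_1 − rank ∂_2 = (8 − 6) − 0 = 2, and there is no ∂_2, so H_1 ≅ Z^2.

As a check, the Euler characteristic is 8 − 8 = 0, which agrees with 2 − 2 = 0.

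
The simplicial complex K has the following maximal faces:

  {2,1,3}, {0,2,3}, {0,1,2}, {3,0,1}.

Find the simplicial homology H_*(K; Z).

Order the vertices as 0 < 1 < 2 < 3. Listing each simplex with vertices in this order, K has dimension 2 with simplices:

  0-simplices (4): [0], [1], [2], [3]
  1-simplices (6): [0,1], [0,2], [0,3], [1,2], [1,3], [2,3]
  2-simplices (4): [0,1,2], [0,1,3], [0,2,3], [1,2,3]

so the chain groups are C_0 ≅ Z^4, C_1 ≅ Z^6, C_2 ≅ Z^4.

Boundary ∂_1: C_1 → C_0 is given by ∂[p,q] = [q] − [p].
As a 4×6 matrix over Z this has rank 3, with invariant factors (1,1,1).

∂_2: C_2 → C_1 acts by ∂[p,q,r] = [q,r] − [p,r] + [p,q]. For instance
  ∂[1,2,3] = [2,3] − [1,3] + [1,2],
  ∂[0,1,3] = [1,3] − [0,3] + [0,1].
The 6×4 boundary matrix has rank 3 and Smith normal form diag(1,1,1).

Computing H_k = (kernel of ∂_k) / (image of ∂_{k+1}):

  H_0: rank C_0 − rank ∂_1 = 4 − 3 = 1, and the invariant factors of ∂_1 are all 1, so H_0 = Z.
  H_1: rank ker ∂_1 − rank ∂_2 = (6 − 3) − 3 = 0, and the invariant factors of ∂_2 are all 1, so H_1 = 0.
  H_2: rank ker ∂_2 − rank ∂_3 = (4 − 3) − 0 = 1, and there is no ∂_3, so H_2 = Z.

(K is a triangulation of the 2-sphere S^2.)

H_0 ≅ Z,  H_1 = 0,  H_2 ≅ Z.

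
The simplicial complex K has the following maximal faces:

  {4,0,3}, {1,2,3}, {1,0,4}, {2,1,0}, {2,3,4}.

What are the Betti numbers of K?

Order the vertices as 0 < 1 < 2 < 3 < 4. Listing each simplex with vertices in this order, K has dimension 2 with simplices:

  0-simplices (5): [0], [1], [2], [3], [4]
  1-simplices (10): [0,1], [0,2], [0,3], [0,4], [1,2], [1,3], [1,4], [2,3], [2,4], [3,4]
  2-simplices (5): [0,1,2], [0,1,4], [0,3,4], [1,2,3], [2,3,4]

Hence C_0 ≅ Z^5, C_1 ≅ Z^10, C_2 ≅ Z^5.

∂_1: C_1 → C_0 sends each edge [p,q] (with p < q) to q − p.
The 5×10 boundary matrix has rank 4 and Smith normal form diag(1,1,1,1).

The boundary map ∂_2: C_2 → C_1 maps a triangle to the signed sum of its edges. For instance
  ∂[0,1,2] = [1,2] − [0,2] + [0,1],
  ∂[0,1,4] = [1,4] − [0,4] + [0,1].
As a 10×5 matrix over Z this has rank 5, with invariant factors (1,1,1,1,1).

Reading off H_k = ker ∂_k / im ∂_{k+1}:

  H_0: rank C_0 − rank ∂_1 = 5 − 4 = 1, and the invariant factors of ∂_1 are all 1, so H_0 = Z.
  H_1: rank ker ∂_1 − rank ∂_2 = (10 − 4) − 5 = 1, and the invariant factors of ∂_2 are all 1, so H_1 = Z.
  H_2: rank ker ∂_2 − rank ∂_3 = (5 − 5) − 0 = 0, and there is no ∂_3, so H_2 = 0.

(K is a triangulation of the Möbius band.)

Hence the Betti numbers are b_0 = 1, b_1 = 1, b_2 = 0.

b_0 = 1, b_1 = 1, b_2 = 0.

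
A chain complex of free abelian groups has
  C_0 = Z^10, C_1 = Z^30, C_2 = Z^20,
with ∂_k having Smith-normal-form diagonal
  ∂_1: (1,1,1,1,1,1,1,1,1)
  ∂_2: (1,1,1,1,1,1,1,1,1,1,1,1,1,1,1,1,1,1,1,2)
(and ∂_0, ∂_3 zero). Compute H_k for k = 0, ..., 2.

H_0 = Z,  H_1 = Z × Z/2,  H_2 = 0.

H_0: b_0 = 10 − 0 − 9 = 1; torsion from ∂_1 factors > 1: none. So H_0 = Z.
H_1: b_1 = 30 − 9 − 20 = 1; torsion from ∂_2 factors > 1: [2]. So H_1 = Z × Z/2.
H_2: b_2 = 20 − 20 − 0 = 0; torsion from ∂_3 factors > 1: none. So H_2 = 0.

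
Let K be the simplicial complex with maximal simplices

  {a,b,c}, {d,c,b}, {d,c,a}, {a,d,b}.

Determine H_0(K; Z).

We work with the vertex ordering a < b < c < d. The simplices of K, each written with vertices in increasing order, are:

  0-simplices (4): a, b, c, d
  1-simplices (6): ab, ac, ad, bc, bd, cd
  2-simplices (4): abc, abd, acd, bcd

Hence C_0 ≅ Z^4, C_1 ≅ Z^6, C_2 ≅ Z^4.

∂_1: C_1 → C_0 maps an edge to its endpoints' difference, ∂[p,q] = q − p. For instance
  ∂bc = c − b.
The resulting 4×6 matrix has rank 3, and its Smith normal form has invariant factors (1,1,1).

∂_2: C_2 → C_1 acts by ∂[p,q,r] = [q,r] − [p,r] + [p,q]. For instance
  ∂bcd = cd − bd + bc,
  ∂abc = bc − ac + ab.
As a 6×4 matrix over Z this has rank 3, with invariant factors (1,1,1).

Reading off H_k = ker ∂_k / im ∂_{k+1}:

  H_0: rank C_0 − rank ∂_1 = 4 − 3 = 1, and the invariant factors of ∂_1 are all 1, so H_0 ≅ Z.

H_0 = Z.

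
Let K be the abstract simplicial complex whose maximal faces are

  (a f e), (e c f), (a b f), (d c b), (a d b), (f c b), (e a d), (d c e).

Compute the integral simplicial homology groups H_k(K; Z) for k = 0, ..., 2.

H_0 ≅ Z,  H_1 = 0,  H_2 ≅ Z.

Order the vertices as a < b < c < d < e < f. Listing each simplex with vertices in this order, K has dimension 2 with simplices:

  0-simplices (6): a, b, c, d, e, f
  1-simplices (12): ab, ad, ae, af, bc, bd, bf, cd, ce, cf, de, ef
  2-simplices (8): abd, abf, ade, aef, bcd, bcf, cde, cef

so the chain groups are C_0 ≅ Z^6, C_1 ≅ Z^12, C_2 ≅ Z^8.

Boundary ∂_1: C_1 → C_0 maps an edge to its endpoints' difference, ∂[p,q] = q − p.
This gives a 6×12 integer matrix of rank 5; reducing to Smith normal form yields diagonal entries (1,1,1,1,1).

∂_2: C_2 → C_1 sends each 2-simplex [p,q,r] to [q,r] − [p,r] + [p,q]. For instance
  ∂bcd = cd − bd + bc,
  ∂bcf = cf − bf + bc.
This gives a 12×8 integer matrix of rank 7; reducing to Smith normal form yields diagonal entries (1,1,1,1,1,1,1).

Computing H_k = (kernel of ∂_k) / (image of ∂_{k+1}):

  H_0: rank C_0 − rank ∂_1 = 6 − 5 = 1, and the invariant factors of ∂_1 are all 1, so H_0 ≅ Z.
  H_1: rank ker ∂_1 − rank ∂_2 = (12 − 5) − 7 = 0, and the invariant factors of ∂_2 are all 1, so H_1 ≅ 0.
  H_2: rank ker ∂_2 − rank ∂_3 = (8 − 7) − 0 = 1, and there is no ∂_3, so H_2 ≅ Z.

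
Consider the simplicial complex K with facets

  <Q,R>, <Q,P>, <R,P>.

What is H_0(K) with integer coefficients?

H_0 = Z.

We work with the vertex ordering P < Q < R. The simplices of K, each written with vertices in increasing order, are:

  0-simplices (3): P, Q, R
  1-simplices (3): PQ, PR, QR

giving chain groups C_0 ≅ Z^3, C_1 ≅ Z^3.

∂_1: C_1 → C_0 is given by ∂[p,q] = [q] − [p].
The 3×3 boundary matrix has rank 2 and Smith normal form diag(1,1).

Reading off H_k = ker ∂_k / im ∂_{k+1}:

  H_0: rank C_0 − rank ∂_1 = 3 − 2 = 1, and the invariant factors of ∂_1 are all 1, so H_0 = Z.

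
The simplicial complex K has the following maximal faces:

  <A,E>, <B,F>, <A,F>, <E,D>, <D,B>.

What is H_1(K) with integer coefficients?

H_1 = Z.

K has 5 vertices, 5 edges.
rank ∂_1 = 4, rank ∂_2 = 0 ⇒ b_1 = 5 − 4 − 0 = 1. So H_1 ≅ Z.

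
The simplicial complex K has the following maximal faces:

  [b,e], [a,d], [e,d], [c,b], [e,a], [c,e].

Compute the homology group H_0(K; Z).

H_0 ≅ Z.

Fix the vertex order a < b < c < d < e and write every simplex with vertices in increasing order. Then dim K = 1 and the simplices of K are:

  0-simplices (5): a, b, c, d, e
  1-simplices (6): ad, ae, bc, be, ce, de

so the chain groups are C_0 ≅ Z^5, C_1 ≅ Z^6.

The boundary map ∂_1: C_1 → C_0 sends each edge [p,q] (with p < q) to q − p. For instance
  ∂ce = e − c.
The resulting 5×6 matrix has rank 4, and its Smith normal form has invariant factors (1,1,1,1).

Computing H_k = (kernel of ∂_k) / (image of ∂_{k+1}):

  H_0: rank C_0 − rank ∂_1 = 5 − 4 = 1, and the invariant factors of ∂_1 are all 1, so H_0 = Z.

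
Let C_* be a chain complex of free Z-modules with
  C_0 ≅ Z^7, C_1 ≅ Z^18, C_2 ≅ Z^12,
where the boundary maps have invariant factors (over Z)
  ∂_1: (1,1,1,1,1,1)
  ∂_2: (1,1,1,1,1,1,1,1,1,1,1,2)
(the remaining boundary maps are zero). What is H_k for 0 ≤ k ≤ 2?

H_0: b_0 = 7 − 0 − 6 = 1; torsion from ∂_1 factors > 1: none. So H_0 = Z.
H_1: b_1 = 18 − 6 − 12 = 0; torsion from ∂_2 factors > 1: [2]. So H_1 = Z/2.
H_2: b_2 = 12 − 12 − 0 = 0; torsion from ∂_3 factors > 1: none. So H_2 = 0.

H_0 = Z,  H_1 = Z/2,  H_2 = 0.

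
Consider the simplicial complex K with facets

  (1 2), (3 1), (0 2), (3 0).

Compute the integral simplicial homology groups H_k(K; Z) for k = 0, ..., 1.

H_0 ≅ Z,  H_1 ≅ Z.

We work with the vertex ordering 0 < 1 < 2 < 3. The simplices of K, each written with vertices in increasing order, are:

  0-simplices (4): [0], [1], [2], [3]
  1-simplices (4): [0,2], [0,3], [1,2], [1,3]

so the chain groups are C_0 ≅ Z^4, C_1 ≅ Z^4.

The boundary map ∂_1: C_1 → C_0 is given by ∂[p,q] = [q] − [p].
The resulting 4×4 matrix has rank 3, and its Smith normal form has invariant factors (1,1,1).

From H_k ≅ ker(∂_k) / im(∂_{k+1}) we obtain:

  H_0: rank C_0 − rank ∂_1 = 4 − 3 = 1, and the invariant factors of ∂_1 are all 1, so H_0 ≅ Z.
  H_1: rank ker ∂_1 − rank ∂_2 = (4 − 3) − 0 = 1, and there is no ∂_2, so H_1 ≅ Z.

(K is a triangulation of the circle S^1.)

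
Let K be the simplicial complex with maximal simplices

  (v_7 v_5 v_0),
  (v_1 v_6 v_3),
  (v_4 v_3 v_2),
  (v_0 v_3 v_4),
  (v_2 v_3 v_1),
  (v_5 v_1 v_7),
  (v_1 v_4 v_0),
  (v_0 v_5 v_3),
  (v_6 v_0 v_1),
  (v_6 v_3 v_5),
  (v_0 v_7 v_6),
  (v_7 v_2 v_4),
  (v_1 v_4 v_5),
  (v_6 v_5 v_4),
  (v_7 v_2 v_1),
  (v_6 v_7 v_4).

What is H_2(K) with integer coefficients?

Take the total order v_0 < v_1 < v_2 < v_3 < v_4 < v_5 < v_6 < v_7 on the vertex set. Then K (dimension 2) consists of the simplices:

  0-simplices (8): [v_0], [v_1], [v_2], [v_3], [v_4], [v_5], [v_6], [v_7]
  1-simplices (24): (24 of them)
  2-simplices (16): (16 of them)

giving chain groups C_0 ≅ Z^8, C_1 ≅ Z^24, C_2 ≅ Z^16.

Boundary ∂_1: C_1 → C_0 is given by ∂[p,q] = [q] − [p]. For instance
  ∂[v_0,v_3] = [v_3] − [v_0].
As a 8×24 matrix over Z this has rank 7, with invariant factors (1,1,1,1,1,1,1).

The boundary map ∂_2: C_2 → C_1 sends each 2-simplex [p,q,r] to [q,r] − [p,r] + [p,q]. For instance
  ∂[v_1,v_2,v_3] = [v_2,v_3] − [v_1,v_3] + [v_1,v_2],
  ∂[v_2,v_3,v_4] = [v_3,v_4] − [v_2,v_4] + [v_2,v_3].
The resulting 24×16 matrix has rank 15, and its Smith normal form has invariant factors (1,1,1,1,1,1,1,1,1,1,1,1,1,1,1).

Reading off H_k = ker ∂_k / im ∂_{k+1}:

  H_2: rank ker ∂_2 − rank ∂_3 = (16 − 15) − 0 = 1, and there is no ∂_3, so H_2 ≅ Z.

(K is a triangulation of the torus T^2.)

H_2 = Z.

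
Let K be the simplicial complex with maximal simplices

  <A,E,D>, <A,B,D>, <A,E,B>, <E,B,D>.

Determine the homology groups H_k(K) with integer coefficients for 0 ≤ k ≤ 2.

Take the total order A < B < D < E on the vertex set. Then K (dimension 2) consists of the simplices:

  0-simplices (4): A, B, D, E
  1-simplices (6): AB, AD, AE, BD, BE, DE
  2-simplices (4): ABD, ABE, ADE, BDE

giving chain groups C_0 ≅ Z^4, C_1 ≅ Z^6, C_2 ≅ Z^4.

Boundary ∂_1: C_1 → C_0 is given by ∂[p,q] = [q] − [p]. For instance
  ∂AE = E − A.
The 4×6 boundary matrix has rank 3 and Smith normal form diag(1,1,1).

∂_2: C_2 → C_1 acts by ∂[p,q,r] = [q,r] − [p,r] + [p,q]. For instance
  ∂BDE = DE − BE + BD,
  ∂ABD = BD − AD + AB.
The 6×4 boundary matrix has rank 3 and Smith normal form diag(1,1,1).

Now H_k = ker ∂_k / im ∂_{k+1}, so:

  H_0: rank C_0 − rank ∂_1 = 4 − 3 = 1, and the invariant factors of ∂_1 are all 1, so H_0 ≅ Z.
  H_1: rank ker ∂_1 − rank ∂_2 = (6 − 3) − 3 = 0, and the invariant factors of ∂_2 are all 1, so H_1 ≅ 0.
  H_2: rank ker ∂_2 − rank ∂_3 = (4 − 3) − 0 = 1, and there is no ∂_3, so H_2 ≅ Z.

As a check, the Euler characteristic is 4 − 6 + 4 = 2, which agrees with 1 − 0 + 1 = 2.

H_0 = Z,  H_1 = 0,  H_2 = Z.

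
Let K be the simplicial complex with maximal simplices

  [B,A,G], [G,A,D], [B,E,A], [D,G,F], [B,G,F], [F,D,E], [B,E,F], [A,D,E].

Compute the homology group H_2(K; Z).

H_2 = Z.

We work with the vertex ordering A < B < D < E < F < G. The simplices of K, each written with vertices in increasing order, are:

  0-simplices (6): A, B, D, E, F, G
  1-simplices (12): AB, AD, AE, AG, BE, BF, BG, DE, DF, DG, EF, FG
  2-simplices (8): ABE, ABG, ADE, ADG, BEF, BFG, DEF, DFG

so the chain groups are C_0 ≅ Z^6, C_1 ≅ Z^12, C_2 ≅ Z^8.

Boundary ∂_1: C_1 → C_0 sends each edge [p,q] (with p < q) to q − p.
The resulting 6×12 matrix has rank 5, and its Smith normal form has invariant factors (1,1,1,1,1).

Boundary ∂_2: C_2 → C_1 sends each 2-simplex [p,q,r] to [q,r] − [p,r] + [p,q]. For instance
  ∂ADE = DE − AE + AD,
  ∂DEF = EF − DF + DE.
The 12×8 boundary matrix has rank 7 and Smith normal form diag(1,1,1,1,1,1,1).

Now H_k = ker ∂_k / im ∂_{k+1}, so:

  H_2: rank ker ∂_2 − rank ∂_3 = (8 − 7) − 0 = 1, and there is no ∂_3, so H_2 ≅ Z.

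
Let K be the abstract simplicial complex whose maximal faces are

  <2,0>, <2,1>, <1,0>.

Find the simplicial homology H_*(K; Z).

H_0 = Z,  H_1 = Z.

K has 3 vertices, 3 edges.
rank ∂_0 = 0, rank ∂_1 = 2 ⇒ b_0 = 3 − 0 − 2 = 1; all invariant factors of ∂_1 are 1 so no torsion. So H_0 ≅ Z.
rank ∂_1 = 2, rank ∂_2 = 0 ⇒ b_1 = 3 − 2 − 0 = 1. So H_1 ≅ Z.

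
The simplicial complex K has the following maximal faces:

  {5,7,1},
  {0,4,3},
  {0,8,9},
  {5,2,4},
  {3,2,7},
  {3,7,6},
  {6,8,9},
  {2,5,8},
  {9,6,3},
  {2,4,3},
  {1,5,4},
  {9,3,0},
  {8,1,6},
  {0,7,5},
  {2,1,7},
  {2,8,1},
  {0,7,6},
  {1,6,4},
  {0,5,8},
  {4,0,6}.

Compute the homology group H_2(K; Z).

Take the total order 0 < 1 < 2 < 3 < 4 < 5 < 6 < 7 < 8 < 9 on the vertex set. Then K (dimension 2) consists of the simplices:

  0-simplices (10): [0], [1], [2], [3], [4], [5], [6], [7], [8], [9]
  1-simplices (30): (30 of them)
  2-simplices (20): (20 of them)

giving chain groups C_0 ≅ Z^10, C_1 ≅ Z^30, C_2 ≅ Z^20.

∂_1: C_1 → C_0 maps an edge to its endpoints' difference, ∂[p,q] = q − p. For instance
  ∂[2,3] = [3] − [2].
This gives a 10×30 integer matrix of rank 9; reducing to Smith normal form yields diagonal entries (1,1,1,1,1,1,1,1,1).

Boundary ∂_2: C_2 → C_1 maps a triangle to the signed sum of its edges. For instance
  ∂[1,2,8] = [2,8] − [1,8] + [1,2],
  ∂[2,3,7] = [3,7] − [2,7] + [2,3].
As a 30×20 matrix over Z this has rank 20, with invariant factors (1,1,1,1,1,1,1,1,1,1,1,1,1,1,1,1,1,1,1,2).

Now H_k = ker ∂_k / im ∂_{k+1}, so:

  H_2: rank ker ∂_2 − rank ∂_3 = (20 − 20) − 0 = 0, and there is no ∂_3, so H_2 = 0.

(K is a triangulation of the Klein bottle.)

H_2 ≅ 0.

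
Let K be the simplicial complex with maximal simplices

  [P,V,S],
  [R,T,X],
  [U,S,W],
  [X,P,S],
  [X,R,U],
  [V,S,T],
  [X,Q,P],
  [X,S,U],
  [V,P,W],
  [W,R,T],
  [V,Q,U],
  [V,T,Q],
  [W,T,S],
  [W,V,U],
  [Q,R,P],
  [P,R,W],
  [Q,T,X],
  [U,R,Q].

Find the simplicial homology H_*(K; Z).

H_0 ≅ Z,  H_1 ≅ Z ⊕ Z_2,  H_2 = 0.

Order the vertices as P < Q < R < S < T < U < V < W < X. Listing each simplex with vertices in this order, K has dimension 2 with simplices:

  0-simplices (9): P, Q, R, S, T, U, V, W, X
  1-simplices (27): PQ, PR, PS, PV, PW, PX, QR, QT, QU, QV, QX, RT, RU, RW, RX, ST, SU, SV, SW, SX, TV, TW, TX, UV, UW, UX, VW
  2-simplices (18): PQR, PQX, PRW, PSV, PSX, PVW, QRU, QTV, QTX, QUV, RTW, RTX, RUX, STV, STW, SUW, SUX, UVW

Hence C_0 ≅ Z^9, C_1 ≅ Z^27, C_2 ≅ Z^18.

∂_1: C_1 → C_0 is given by ∂[p,q] = [q] − [p]. For instance
  ∂QU = U − Q.
The resulting 9×27 matrix has rank 8, and its Smith normal form has invariant factors (1,1,1,1,1,1,1,1).

The boundary map ∂_2: C_2 → C_1 acts by ∂[p,q,r] = [q,r] − [p,r] + [p,q]. For instance
  ∂STV = TV − SV + ST,
  ∂PQR = QR − PR + PQ.
The 27×18 boundary matrix has rank 18 and Smith normal form diag(1,1,1,1,1,1,1,1,1,1,1,1,1,1,1,1,1,2).

Computing H_k = (kernel of ∂_k) / (image of ∂_{k+1}):

  H_0: rank C_0 − rank ∂_1 = 9 − 8 = 1, and the invariant factors of ∂_1 are all 1, so H_0 = Z.
  H_1: rank ker ∂_1 − rank ∂_2 = (27 − 8) − 18 = 1, and ∂_2 has invariant factor 2 > 1, so H_1 = Z ⊕ Z_2.
  H_2: rank ker ∂_2 − rank ∂_3 = (18 − 18) − 0 = 0, and there is no ∂_3, so H_2 = 0.

As a check, the Euler characteristic is 9 − 27 + 18 = 0, which agrees with 1 − 1 + 0 = 0.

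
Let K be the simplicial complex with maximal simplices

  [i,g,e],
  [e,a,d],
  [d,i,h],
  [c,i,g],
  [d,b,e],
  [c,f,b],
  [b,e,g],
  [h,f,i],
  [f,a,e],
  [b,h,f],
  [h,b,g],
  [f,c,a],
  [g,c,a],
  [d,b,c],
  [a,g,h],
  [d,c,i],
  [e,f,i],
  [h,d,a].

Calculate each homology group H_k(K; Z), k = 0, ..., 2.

Fix the vertex order a < b < c < d < e < f < g < h < i and write every simplex with vertices in increasing order. Then dim K = 2 and the simplices of K are:

  0-simplices (9): a, b, c, d, e, f, g, h, i
  1-simplices (27): ac, ad, ae, af, ag, ah, bc, bd, be, bf, bg, bh, cd, cf, cg, ci, de, dh, di, ef, eg, ei, fh, fi, gh, gi, hi
  2-simplices (18): acf, acg, ade, adh, aef, agh, bcd, bcf, bde, beg, bfh, bgh, cdi, cgi, dhi, efi, egi, fhi

so the chain groups are C_0 ≅ Z^9, C_1 ≅ Z^27, C_2 ≅ Z^18.

Boundary ∂_1: C_1 → C_0 maps an edge to its endpoints' difference, ∂[p,q] = q − p. For instance
  ∂de = e − d.
This gives a 9×27 integer matrix of rank 8; reducing to Smith normal form yields diagonal entries (1,1,1,1,1,1,1,1).

Boundary ∂_2: C_2 → C_1 sends each 2-simplex [p,q,r] to [q,r] − [p,r] + [p,q]. For instance
  ∂bde = de − be + bd,
  ∂adh = dh − ah + ad.
The resulting 27×18 matrix has rank 17, and its Smith normal form has invariant factors (1,1,1,1,1,1,1,1,1,1,1,1,1,1,1,1,1).

Now H_k = ker ∂_k / im ∂_{k+1}, so:

  H_0: rank C_0 − rank ∂_1 = 9 − 8 = 1, and the invariant factors of ∂_1 are all 1, so H_0 = Z.
  H_1: rank ker ∂_1 − rank ∂_2 = (27 − 8) − 17 = 2, and the invariant factors of ∂_2 are all 1, so H_1 = Z^2.
  H_2: rank ker ∂_2 − rank ∂_3 = (18 − 17) − 0 = 1, and there is no ∂_3, so H_2 = Z.

(K is a triangulation of the torus T^2.)

H_0 ≅ Z,  H_1 ≅ Z^2,  H_2 ≅ Z.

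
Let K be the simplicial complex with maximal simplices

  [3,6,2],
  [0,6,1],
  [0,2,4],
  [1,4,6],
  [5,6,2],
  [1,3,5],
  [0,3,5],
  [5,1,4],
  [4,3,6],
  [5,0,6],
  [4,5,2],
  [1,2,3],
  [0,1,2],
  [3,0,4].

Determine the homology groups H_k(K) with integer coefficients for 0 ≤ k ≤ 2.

H_0 ≅ Z,  H_1 ≅ Z^2,  H_2 ≅ Z.

Fix the vertex order 0 < 1 < 2 < 3 < 4 < 5 < 6 and write every simplex with vertices in increasing order. Then dim K = 2 and the simplices of K are:

  0-simplices (7): [0], [1], [2], [3], [4], [5], [6]
  1-simplices (21): [0,1], [0,2], [0,3], [0,4], [0,5], [0,6], [1,2], [1,3], [1,4], [1,5], [1,6], [2,3], [2,4], [2,5], [2,6], [3,4], [3,5], [3,6], [4,5], [4,6], [5,6]
  2-simplices (14): [0,1,2], [0,1,6], [0,2,4], [0,3,4], [0,3,5], [0,5,6], [1,2,3], [1,3,5], [1,4,5], [1,4,6], [2,3,6], [2,4,5], [2,5,6], [3,4,6]

giving chain groups C_0 ≅ Z^7, C_1 ≅ Z^21, C_2 ≅ Z^14.

The boundary map ∂_1: C_1 → C_0 maps an edge to its endpoints' difference, ∂[p,q] = q − p.
The resulting 7×21 matrix has rank 6, and its Smith normal form has invariant factors (1,1,1,1,1,1).

∂_2: C_2 → C_1 sends each 2-simplex [p,q,r] to [q,r] − [p,r] + [p,q]. For instance
  ∂[2,5,6] = [5,6] − [2,6] + [2,5],
  ∂[1,2,3] = [2,3] − [1,3] + [1,2].
As a 21×14 matrix over Z this has rank 13, with invariant factors (1,1,1,1,1,1,1,1,1,1,1,1,1).

Reading off H_k = ker ∂_k / im ∂_{k+1}:

  H_0: rank C_0 − rank ∂_1 = 7 − 6 = 1, and the invariant factors of ∂_1 are all 1, so H_0 = Z.
  H_1: rank ker ∂_1 − rank ∂_2 = (21 − 6) − 13 = 2, and the invariant factors of ∂_2 are all 1, so H_1 = Z^2.
  H_2: rank ker ∂_2 − rank ∂_3 = (14 − 13) − 0 = 1, and there is no ∂_3, so H_2 = Z.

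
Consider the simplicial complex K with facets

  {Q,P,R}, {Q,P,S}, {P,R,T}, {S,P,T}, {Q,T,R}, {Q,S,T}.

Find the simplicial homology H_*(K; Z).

H_0 = Z,  H_1 = 0,  H_2 = Z.

We work with the vertex ordering P < Q < R < S < T. The simplices of K, each written with vertices in increasing order, are:

  0-simplices (5): P, Q, R, S, T
  1-simplices (9): PQ, PR, PS, PT, QR, QS, QT, RT, ST
  2-simplices (6): PQR, PQS, PRT, PST, QRT, QST

Hence C_0 ≅ Z^5, C_1 ≅ Z^9, C_2 ≅ Z^6.

Boundary ∂_1: C_1 → C_0 is given by ∂[p,q] = [q] − [p]. For instance
  ∂RT = T − R.
This gives a 5×9 integer matrix of rank 4; reducing to Smith normal form yields diagonal entries (1,1,1,1).

The boundary map ∂_2: C_2 → C_1 sends each 2-simplex [p,q,r] to [q,r] − [p,r] + [p,q]. For instance
  ∂PRT = RT − PT + PR,
  ∂QRT = RT − QT + QR.
This gives a 9×6 integer matrix of rank 5; reducing to Smith normal form yields diagonal entries (1,1,1,1,1).

Computing H_k = (kernel of ∂_k) / (image of ∂_{k+1}):

  H_0: rank C_0 − rank ∂_1 = 5 − 4 = 1, and the invariant factors of ∂_1 are all 1, so H_0 = Z.
  H_1: rank ker ∂_1 − rank ∂_2 = (9 − 4) − 5 = 0, and the invariant factors of ∂_2 are all 1, so H_1 = 0.
  H_2: rank ker ∂_2 − rank ∂_3 = (6 − 5) − 0 = 1, and there is no ∂_3, so H_2 = Z.

As a check, the Euler characteristic is 5 − 9 + 6 = 2, which agrees with 1 − 0 + 1 = 2.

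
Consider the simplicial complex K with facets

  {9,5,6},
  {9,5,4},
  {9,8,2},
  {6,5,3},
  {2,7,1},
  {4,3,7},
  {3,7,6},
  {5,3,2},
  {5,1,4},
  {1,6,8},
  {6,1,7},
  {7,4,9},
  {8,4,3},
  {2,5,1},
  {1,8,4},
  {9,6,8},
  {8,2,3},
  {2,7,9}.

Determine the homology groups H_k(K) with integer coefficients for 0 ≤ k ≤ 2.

We work with the vertex ordering 1 < 2 < 3 < 4 < 5 < 6 < 7 < 8 < 9. The simplices of K, each written with vertices in increasing order, are:

  0-simplices (9): [1], [2], [3], [4], [5], [6], [7], [8], [9]
  1-simplices (27): (27 of them)
  2-simplices (18): [1,2,5], [1,2,7], [1,4,5], [1,4,8], [1,6,7], [1,6,8], [2,3,5], [2,3,8], [2,7,9], [2,8,9], [3,4,7], [3,4,8], [3,5,6], [3,6,7], [4,5,9], [4,7,9], [5,6,9], [6,8,9]

Hence C_0 ≅ Z^9, C_1 ≅ Z^27, C_2 ≅ Z^18.

Boundary ∂_1: C_1 → C_0 is given by ∂[p,q] = [q] − [p]. For instance
  ∂[2,9] = [9] − [2].
The resulting 9×27 matrix has rank 8, and its Smith normal form has invariant factors (1,1,1,1,1,1,1,1).

∂_2: C_2 → C_1 acts by ∂[p,q,r] = [q,r] − [p,r] + [p,q]. For instance
  ∂[6,8,9] = [8,9] − [6,9] + [6,8],
  ∂[4,5,9] = [5,9] − [4,9] + [4,5].
As a 27×18 matrix over Z this has rank 17, with invariant factors (1,1,1,1,1,1,1,1,1,1,1,1,1,1,1,1,1).

From H_k ≅ ker(∂_k) / im(∂_{k+1}) we obtain:

  H_0: rank C_0 − rank ∂_1 = 9 − 8 = 1, and the invariant factors of ∂_1 are all 1, so H_0 ≅ Z.
  H_1: rank ker ∂_1 − rank ∂_2 = (27 − 8) − 17 = 2, and the invariant factors of ∂_2 are all 1, so H_1 ≅ Z^2.
  H_2: rank ker ∂_2 − rank ∂_3 = (18 − 17) − 0 = 1, and there is no ∂_3, so H_2 ≅ Z.

As a check, the Euler characteristic is 9 − 27 + 18 = 0, which agrees with 1 − 2 + 1 = 0.

H_0 = Z,  H_1 = Z^2,  H_2 = Z.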